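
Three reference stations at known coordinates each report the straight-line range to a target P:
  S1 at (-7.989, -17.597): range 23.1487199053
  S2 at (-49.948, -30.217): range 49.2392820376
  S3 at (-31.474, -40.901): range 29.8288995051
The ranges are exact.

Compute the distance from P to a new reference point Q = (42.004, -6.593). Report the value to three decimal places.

eq1: (x + 7.989)² + (y + 17.597)² = 23.1487199053²
eq2: (x + 49.948)² + (y + 30.217)² = 49.2392820376²
eq3: (x + 31.474)² + (y + 40.901)² = 29.8288995051²
eq2−eq3, eq2−eq1 (x²,y² cancel):
  36.948·x − 21.368·y = 790.378334
  83.918·x + 25.240·y = -1145.747601
det = 36.948·25.240 − -21.368·83.918 = 2725.727344
x = (790.378334·25.240 − -21.368·-1145.747601) / 2725.727344 = -1.663110
y = (36.948·-1145.747601 − 790.378334·83.918) / 2725.727344 = -39.864608
|P − Q| = √((-1.663110 − 42.004)² + (-39.864608 − -6.593)²) = 54.898237

54.898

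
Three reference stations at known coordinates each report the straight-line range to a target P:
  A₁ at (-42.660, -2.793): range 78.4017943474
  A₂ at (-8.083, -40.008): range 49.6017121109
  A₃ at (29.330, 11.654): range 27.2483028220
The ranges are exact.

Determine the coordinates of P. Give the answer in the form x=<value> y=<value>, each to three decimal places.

x=34.779 y=-15.044

eq1: (x + 42.660)² + (y + 2.793)² = 78.4017943474²
eq2: (x + 8.083)² + (y + 40.008)² = 49.6017121109²
eq3: (x − 29.330)² + (y − 11.654)² = 27.2483028220²
eq3−eq2, eq3−eq1 (x²,y² cancel):
  -74.826·x − 103.324·y = -1047.949501
  -143.980·x − 28.894·y = -4572.759517
det = -74.826·-28.894 − -103.324·-143.980 = -12714.567076
x = (-1047.949501·-28.894 − -103.324·-4572.759517) / -12714.567076 = 34.778719
y = (-74.826·-4572.759517 − -1047.949501·-143.980) / -12714.567076 = -15.043968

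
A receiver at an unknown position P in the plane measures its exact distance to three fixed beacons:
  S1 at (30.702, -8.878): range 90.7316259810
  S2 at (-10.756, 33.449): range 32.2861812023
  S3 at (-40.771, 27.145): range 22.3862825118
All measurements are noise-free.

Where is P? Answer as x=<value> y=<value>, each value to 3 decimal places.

x=-38.801 y=49.444

eq1: (x − 30.702)² + (y + 8.878)² = 90.7316259810²
eq2: (x + 10.756)² + (y − 33.449)² = 32.2861812023²
eq3: (x + 40.771)² + (y − 27.145)² = 22.3862825118²
eq1−eq3, eq1−eq2 (x²,y² cancel):
  -142.946·x + 72.046·y = 9108.776086
  -82.916·x + 84.654·y = 7402.925906
det = -142.946·84.654 − 72.046·-82.916 = -6127.184548
x = (9108.776086·84.654 − 72.046·7402.925906) / -6127.184548 = -38.801366
y = (-142.946·7402.925906 − 9108.776086·-82.916) / -6127.184548 = 49.444466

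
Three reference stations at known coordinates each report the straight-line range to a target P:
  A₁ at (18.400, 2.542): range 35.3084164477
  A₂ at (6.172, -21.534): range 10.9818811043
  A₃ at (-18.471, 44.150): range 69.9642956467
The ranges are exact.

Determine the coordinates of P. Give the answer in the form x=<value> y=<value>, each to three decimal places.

eq1: (x − 18.400)² + (y − 2.542)² = 35.3084164477²
eq2: (x − 6.172)² + (y + 21.534)² = 10.9818811043²
eq3: (x + 18.471)² + (y − 44.150)² = 69.9642956467²
eq3−eq2, eq3−eq1 (x²,y² cancel):
  49.286·x − 131.368·y = 2985.807352
  73.742·x − 83.216·y = 1702.939816
det = 49.286·-83.216 − -131.368·73.742 = 5585.955280
x = (2985.807352·-83.216 − -131.368·1702.939816) / 5585.955280 = -4.431677
y = (49.286·1702.939816 − 2985.807352·73.742) / 5585.955280 = -24.391229

x=-4.432 y=-24.391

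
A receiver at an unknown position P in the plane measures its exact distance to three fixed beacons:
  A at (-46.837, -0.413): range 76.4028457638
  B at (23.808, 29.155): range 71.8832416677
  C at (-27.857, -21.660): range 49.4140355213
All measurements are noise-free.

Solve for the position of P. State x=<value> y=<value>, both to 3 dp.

eq1: (x + 46.837)² + (y + 0.413)² = 76.4028457638²
eq2: (x − 23.808)² + (y − 29.155)² = 71.8832416677²
eq3: (x + 27.857)² + (y + 21.660)² = 49.4140355213²
eq2−eq1, eq2−eq3 (x²,y² cancel):
  -141.290·x − 59.136·y = 106.845841
  -103.330·x − 101.630·y = 2553.786686
det = -141.290·-101.630 − -59.136·-103.330 = 8248.779820
x = (106.845841·-101.630 − -59.136·2553.786686) / 8248.779820 = 16.991845
y = (-141.290·2553.786686 − 106.845841·-103.330) / 8248.779820 = -42.404349

x=16.992 y=-42.404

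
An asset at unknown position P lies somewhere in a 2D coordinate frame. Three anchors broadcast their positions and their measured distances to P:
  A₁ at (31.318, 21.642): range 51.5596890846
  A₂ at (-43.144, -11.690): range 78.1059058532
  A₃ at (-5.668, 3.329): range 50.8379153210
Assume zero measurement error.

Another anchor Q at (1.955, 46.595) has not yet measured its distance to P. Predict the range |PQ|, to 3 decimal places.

eq1: (x − 31.318)² + (y − 21.642)² = 51.5596890846²
eq2: (x + 43.144)² + (y + 11.690)² = 78.1059058532²
eq3: (x + 5.668)² + (y − 3.329)² = 50.8379153210²
eq1−eq2, eq1−eq3 (x²,y² cancel):
  -148.924·x − 66.664·y = -2893.263443
  -73.972·x − 36.626·y = -1332.076919
det = -148.924·-36.626 − -66.664·-73.972 = 523.221016
x = (-2893.263443·-36.626 − -66.664·-1332.076919) / 523.221016 = 32.810401
y = (-148.924·-1332.076919 − -2893.263443·-73.972) / 523.221016 = -29.896086
|P − Q| = √((32.810401 − 1.955)² + (-29.896086 − 46.595)²) = 82.479949

82.480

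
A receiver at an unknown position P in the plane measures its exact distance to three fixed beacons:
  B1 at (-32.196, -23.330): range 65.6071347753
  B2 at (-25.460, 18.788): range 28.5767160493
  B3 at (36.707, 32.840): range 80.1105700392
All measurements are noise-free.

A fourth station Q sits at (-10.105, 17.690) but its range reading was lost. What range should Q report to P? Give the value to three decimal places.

40.500

eq1: (x + 32.196)² + (y + 23.330)² = 65.6071347753²
eq2: (x + 25.460)² + (y − 18.788)² = 28.5767160493²
eq3: (x − 36.707)² + (y − 32.840)² = 80.1105700392²
eq3−eq1, eq3−eq2 (x²,y² cancel):
  -137.806·x − 112.340·y = 1268.409166
  -124.334·x − 28.104·y = 4176.405827
det = -137.806·-28.104 − -112.340·-124.334 = -10094.781736
x = (1268.409166·-28.104 − -112.340·4176.405827) / -10094.781736 = -42.945957
y = (-137.806·4176.405827 − 1268.409166·-124.334) / -10094.781736 = 41.390434
|P − Q| = √((-42.945957 − -10.105)² + (41.390434 − 17.690)²) = 40.499864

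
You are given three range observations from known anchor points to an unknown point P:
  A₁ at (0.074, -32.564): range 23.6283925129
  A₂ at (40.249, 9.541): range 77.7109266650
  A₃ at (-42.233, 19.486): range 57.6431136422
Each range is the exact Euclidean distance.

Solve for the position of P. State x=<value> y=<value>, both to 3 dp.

eq1: (x − 0.074)² + (y + 32.564)² = 23.6283925129²
eq2: (x − 40.249)² + (y − 9.541)² = 77.7109266650²
eq3: (x + 42.233)² + (y − 19.486)² = 57.6431136422²
eq3−eq1, eq3−eq2 (x²,y² cancel):
  84.614·x − 104.100·y = 1661.516705
  164.964·x − 19.890·y = -3168.577376
det = 84.614·-19.890 − -104.100·164.964 = 15489.779940
x = (1661.516705·-19.890 − -104.100·-3168.577376) / 15489.779940 = -23.428123
y = (84.614·-3168.577376 − 1661.516705·164.964) / 15489.779940 = -35.003496

x=-23.428 y=-35.003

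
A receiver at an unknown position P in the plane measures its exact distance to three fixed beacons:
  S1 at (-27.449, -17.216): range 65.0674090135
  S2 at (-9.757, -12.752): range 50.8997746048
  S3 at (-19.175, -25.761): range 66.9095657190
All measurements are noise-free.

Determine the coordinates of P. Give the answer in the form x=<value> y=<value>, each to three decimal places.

x=16.223 y=31.018

eq1: (x + 27.449)² + (y + 17.216)² = 65.0674090135²
eq2: (x + 9.757)² + (y + 12.752)² = 50.8997746048²
eq3: (x + 19.175)² + (y + 25.761)² = 66.9095657190²
eq3−eq1, eq3−eq2 (x²,y² cancel):
  -16.548·x + 17.090·y = 261.650780
  18.836·x + 26.018·y = 1112.605737
det = -16.548·26.018 − 17.090·18.836 = -752.453104
x = (261.650780·26.018 − 17.090·1112.605737) / -752.453104 = 16.222675
y = (-16.548·1112.605737 − 261.650780·18.836) / -752.453104 = 31.018350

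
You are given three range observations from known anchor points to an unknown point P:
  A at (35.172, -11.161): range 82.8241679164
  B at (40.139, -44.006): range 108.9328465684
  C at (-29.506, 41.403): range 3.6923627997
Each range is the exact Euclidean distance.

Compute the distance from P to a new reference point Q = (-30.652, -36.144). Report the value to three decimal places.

74.344

eq1: (x − 35.172)² + (y + 11.161)² = 82.8241679164²
eq2: (x − 40.139)² + (y + 44.006)² = 108.9328465684²
eq3: (x + 29.506)² + (y − 41.403)² = 3.6923627997²
eq1−eq3, eq1−eq2 (x²,y² cancel):
  -129.356·x + 105.128·y = 8069.384188
  9.934·x − 65.690·y = -2820.492418
det = -129.356·-65.690 − 105.128·9.934 = 7453.054088
x = (8069.384188·-65.690 − 105.128·-2820.492418) / 7453.054088 = -31.338176
y = (-129.356·-2820.492418 − 8069.384188·9.934) / 7453.054088 = 38.197275
|P − Q| = √((-31.338176 − -30.652)² + (38.197275 − -36.144)²) = 74.344441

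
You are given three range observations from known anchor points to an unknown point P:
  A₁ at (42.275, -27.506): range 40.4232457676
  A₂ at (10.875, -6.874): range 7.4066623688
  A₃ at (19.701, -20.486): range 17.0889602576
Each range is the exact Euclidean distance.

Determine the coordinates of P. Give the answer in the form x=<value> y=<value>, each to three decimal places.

x=5.133 y=-11.553

eq1: (x − 42.275)² + (y + 27.506)² = 40.4232457676²
eq2: (x − 10.875)² + (y + 6.874)² = 7.4066623688²
eq3: (x − 19.701)² + (y + 20.486)² = 17.0889602576²
eq1−eq3, eq1−eq2 (x²,y² cancel):
  -45.148·x + 14.040·y = -393.943828
  -62.800·x + 41.264·y = -799.058009
det = -45.148·41.264 − 14.040·-62.800 = -981.275072
x = (-393.943828·41.264 − 14.040·-799.058009) / -981.275072 = 5.133039
y = (-45.148·-799.058009 − -393.943828·-62.800) / -981.275072 = -11.552519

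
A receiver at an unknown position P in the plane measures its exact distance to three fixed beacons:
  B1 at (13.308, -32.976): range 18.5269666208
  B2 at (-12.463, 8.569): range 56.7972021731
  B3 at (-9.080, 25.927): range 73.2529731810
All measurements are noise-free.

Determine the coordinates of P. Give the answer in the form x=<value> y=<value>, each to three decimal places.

eq1: (x − 13.308)² + (y + 32.976)² = 18.5269666208²
eq2: (x + 12.463)² + (y − 8.569)² = 56.7972021731²
eq3: (x + 9.080)² + (y − 25.927)² = 73.2529731810²
eq3−eq2, eq3−eq1 (x²,y² cancel):
  -6.766·x − 34.716·y = 1614.174306
  44.776·x − 117.806·y = 5532.613299
det = -6.766·-117.806 − -34.716·44.776 = 2351.519012
x = (1614.174306·-117.806 − -34.716·5532.613299) / 2351.519012 = 0.812575
y = (-6.766·5532.613299 − 1614.174306·44.776) / 2351.519012 = -46.654920

x=0.813 y=-46.655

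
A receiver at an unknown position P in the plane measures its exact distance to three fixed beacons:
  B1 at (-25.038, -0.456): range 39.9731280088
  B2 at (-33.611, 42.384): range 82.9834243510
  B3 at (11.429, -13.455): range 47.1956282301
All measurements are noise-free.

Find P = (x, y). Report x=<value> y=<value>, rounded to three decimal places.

eq1: (x + 25.038)² + (y + 0.456)² = 39.9731280088²
eq2: (x + 33.611)² + (y − 42.384)² = 82.9834243510²
eq3: (x − 11.429)² + (y + 13.455)² = 47.1956282301²
eq1−eq3, eq1−eq2 (x²,y² cancel):
  72.934·x − 25.998·y = -945.026675
  -17.146·x + 85.680·y = -2989.404357
det = 72.934·85.680 − -25.998·-17.146 = 5803.223412
x = (-945.026675·85.680 − -25.998·-2989.404357) / 5803.223412 = -27.344875
y = (72.934·-2989.404357 − -945.026675·-17.146) / 5803.223412 = -40.362507

x=-27.345 y=-40.363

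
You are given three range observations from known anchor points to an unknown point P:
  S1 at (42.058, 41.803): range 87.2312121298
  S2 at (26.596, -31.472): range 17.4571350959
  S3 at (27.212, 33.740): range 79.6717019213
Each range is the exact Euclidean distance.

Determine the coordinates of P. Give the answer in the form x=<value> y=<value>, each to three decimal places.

eq1: (x − 42.058)² + (y − 41.803)² = 87.2312121298²
eq2: (x − 26.596)² + (y + 31.472)² = 17.4571350959²
eq3: (x − 27.212)² + (y − 33.740)² = 79.6717019213²
eq2−eq3, eq2−eq1 (x²,y² cancel):
  1.232·x + 130.424·y = -5861.781977
  30.924·x + 146.550·y = -5486.000631
det = 1.232·146.550 − 130.424·30.924 = -3852.682176
x = (-5861.781977·146.550 − 130.424·-5486.000631) / -3852.682176 = 37.256642
y = (1.232·-5486.000631 − -5861.781977·30.924) / -3852.682176 = -45.295974

x=37.257 y=-45.296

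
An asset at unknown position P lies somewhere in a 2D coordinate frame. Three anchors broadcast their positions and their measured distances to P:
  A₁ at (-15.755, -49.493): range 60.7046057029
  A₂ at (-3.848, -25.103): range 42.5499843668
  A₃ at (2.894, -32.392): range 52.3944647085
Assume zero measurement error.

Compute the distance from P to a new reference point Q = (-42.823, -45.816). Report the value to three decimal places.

57.749

eq1: (x + 15.755)² + (y + 49.493)² = 60.7046057029²
eq2: (x + 3.848)² + (y + 25.103)² = 42.5499843668²
eq3: (x − 2.894)² + (y + 32.392)² = 52.3944647085²
eq2−eq1, eq2−eq3 (x²,y² cancel):
  -23.814·x − 48.780·y = 178.261377
  13.484·x − 14.578·y = -522.029575
det = -23.814·-14.578 − -48.780·13.484 = 1004.910012
x = (178.261377·-14.578 − -48.780·-522.029575) / 1004.910012 = -27.926179
y = (-23.814·-522.029575 − 178.261377·13.484) / 1004.910012 = 9.978939
|P − Q| = √((-27.926179 − -42.823)² + (9.978939 − -45.816)²) = 57.749377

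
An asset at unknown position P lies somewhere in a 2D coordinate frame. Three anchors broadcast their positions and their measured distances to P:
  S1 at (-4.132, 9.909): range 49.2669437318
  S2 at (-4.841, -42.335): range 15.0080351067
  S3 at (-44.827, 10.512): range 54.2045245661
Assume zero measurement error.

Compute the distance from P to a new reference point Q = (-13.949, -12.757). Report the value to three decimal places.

eq1: (x + 4.132)² + (y − 9.909)² = 49.2669437318²
eq2: (x + 4.841)² + (y + 42.335)² = 15.0080351067²
eq3: (x + 44.827)² + (y − 10.512)² = 54.2045245661²
eq3−eq1, eq3−eq2 (x²,y² cancel):
  81.390·x − 1.206·y = -1493.801629
  79.972·x − 105.694·y = 2408.614799
det = 81.390·-105.694 − -1.206·79.972 = -8505.988428
x = (-1493.801629·-105.694 − -1.206·2408.614799) / -8505.988428 = -18.903230
y = (81.390·2408.614799 − -1493.801629·79.972) / -8505.988428 = -37.091452
|P − Q| = √((-18.903230 − -13.949)² + (-37.091452 − -12.757)²) = 24.833646

24.834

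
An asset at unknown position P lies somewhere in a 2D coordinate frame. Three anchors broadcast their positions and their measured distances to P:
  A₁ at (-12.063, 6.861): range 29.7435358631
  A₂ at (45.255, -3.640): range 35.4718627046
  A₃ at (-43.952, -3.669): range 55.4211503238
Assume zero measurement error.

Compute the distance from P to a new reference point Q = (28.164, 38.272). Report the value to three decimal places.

eq1: (x + 12.063)² + (y − 6.861)² = 29.7435358631²
eq2: (x − 45.255)² + (y + 3.640)² = 35.4718627046²
eq3: (x + 43.952)² + (y + 3.669)² = 55.4211503238²
eq1−eq2, eq1−eq3 (x²,y² cancel):
  114.636·x − 21.002·y = 1495.100217
  -63.778·x − 21.060·y = -434.175403
det = 114.636·-21.060 − -21.002·-63.778 = -3753.699716
x = (1495.100217·-21.060 − -21.002·-434.175403) / -3753.699716 = 10.817424
y = (114.636·-434.175403 − 1495.100217·-63.778) / -3753.699716 = -12.143318
|P − Q| = √((10.817424 − 28.164)² + (-12.143318 − 38.272)²) = 53.316114

53.316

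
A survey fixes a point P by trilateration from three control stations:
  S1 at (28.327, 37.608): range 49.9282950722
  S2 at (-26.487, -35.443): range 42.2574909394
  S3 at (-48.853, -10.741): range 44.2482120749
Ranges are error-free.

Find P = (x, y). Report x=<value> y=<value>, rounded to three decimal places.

eq1: (x − 28.327)² + (y − 37.608)² = 49.9282950722²
eq2: (x + 26.487)² + (y + 35.443)² = 42.2574909394²
eq3: (x + 48.853)² + (y + 10.741)² = 44.2482120749²
eq2−eq1, eq2−eq3 (x²,y² cancel):
  109.628·x + 146.102·y = -448.125933
  -44.732·x + 49.404·y = 372.008541
det = 109.628·49.404 − 146.102·-44.732 = 11951.496376
x = (-448.125933·49.404 − 146.102·372.008541) / 11951.496376 = -6.400069
y = (109.628·372.008541 − -448.125933·-44.732) / 11951.496376 = 1.735095

x=-6.400 y=1.735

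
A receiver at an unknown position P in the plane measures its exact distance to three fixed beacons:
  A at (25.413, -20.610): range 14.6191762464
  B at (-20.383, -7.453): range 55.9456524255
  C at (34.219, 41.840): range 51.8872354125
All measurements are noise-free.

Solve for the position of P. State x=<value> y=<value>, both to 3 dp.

eq1: (x − 25.413)² + (y + 20.610)² = 14.6191762464²
eq2: (x + 20.383)² + (y + 7.453)² = 55.9456524255²
eq3: (x − 34.219)² + (y − 41.840)² = 51.8872354125²
eq3−eq2, eq3−eq1 (x²,y² cancel):
  -109.204·x − 98.586·y = -2888.142490
  -17.612·x − 124.900·y = 627.631993
det = -109.204·-124.900 − -98.586·-17.612 = 11903.282968
x = (-2888.142490·-124.900 − -98.586·627.631993) / 11903.282968 = 35.503207
y = (-109.204·627.631993 − -2888.142490·-17.612) / 11903.282968 = -10.031341

x=35.503 y=-10.031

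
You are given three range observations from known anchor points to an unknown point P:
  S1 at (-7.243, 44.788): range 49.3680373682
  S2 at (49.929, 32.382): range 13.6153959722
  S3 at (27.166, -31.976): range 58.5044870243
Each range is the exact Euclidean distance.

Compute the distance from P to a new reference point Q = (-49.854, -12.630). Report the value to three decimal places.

95.941

eq1: (x + 7.243)² + (y − 44.788)² = 49.3680373682²
eq2: (x − 49.929)² + (y − 32.382)² = 13.6153959722²
eq3: (x − 27.166)² + (y + 31.976)² = 58.5044870243²
eq2−eq1, eq2−eq3 (x²,y² cancel):
  -114.344·x + 24.812·y = -3734.897078
  -45.526·x − 128.716·y = -5018.438827
det = -114.344·-128.716 − 24.812·-45.526 = 15847.493416
x = (-3734.897078·-128.716 − 24.812·-5018.438827) / 15847.493416 = 38.192697
y = (-114.344·-5018.438827 − -3734.897078·-45.526) / 15847.493416 = 25.479957
|P − Q| = √((38.192697 − -49.854)² + (25.479957 − -12.630)²) = 95.940553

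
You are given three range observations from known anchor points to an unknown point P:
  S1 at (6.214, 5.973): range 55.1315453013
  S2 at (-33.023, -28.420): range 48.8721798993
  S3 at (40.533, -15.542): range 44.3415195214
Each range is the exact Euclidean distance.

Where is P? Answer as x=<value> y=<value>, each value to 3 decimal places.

x=11.342 y=-48.920

eq1: (x − 6.214)² + (y − 5.973)² = 55.1315453013²
eq2: (x + 33.023)² + (y + 28.420)² = 48.8721798993²
eq3: (x − 40.533)² + (y + 15.542)² = 44.3415195214²
eq2−eq3, eq2−eq1 (x²,y² cancel):
  147.112·x + 25.756·y = 408.582539
  78.474·x + 68.786·y = -2474.921723
det = 147.112·68.786 − 25.756·78.474 = 8098.069688
x = (408.582539·68.786 − 25.756·-2474.921723) / 8098.069688 = 11.342066
y = (147.112·-2474.921723 − 408.582539·78.474) / 8098.069688 = -48.919533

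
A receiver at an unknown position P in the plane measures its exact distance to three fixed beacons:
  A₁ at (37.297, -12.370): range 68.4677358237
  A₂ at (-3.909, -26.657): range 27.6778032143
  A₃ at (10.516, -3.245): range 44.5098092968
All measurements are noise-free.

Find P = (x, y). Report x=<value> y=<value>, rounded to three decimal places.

eq1: (x − 37.297)² + (y + 12.370)² = 68.4677358237²
eq2: (x + 3.909)² + (y + 26.657)² = 27.6778032143²
eq3: (x − 10.516)² + (y + 3.245)² = 44.5098092968²
eq1−eq3, eq1−eq2 (x²,y² cancel):
  -53.562·x + 18.250·y = 1283.740897
  -82.412·x − 28.574·y = 3103.562879
det = -53.562·-28.574 − 18.250·-82.412 = 3034.499588
x = (1283.740897·-28.574 − 18.250·3103.562879) / 3034.499588 = -30.753550
y = (-53.562·3103.562879 − 1283.740897·-82.412) / 3034.499588 = -19.916753

x=-30.754 y=-19.917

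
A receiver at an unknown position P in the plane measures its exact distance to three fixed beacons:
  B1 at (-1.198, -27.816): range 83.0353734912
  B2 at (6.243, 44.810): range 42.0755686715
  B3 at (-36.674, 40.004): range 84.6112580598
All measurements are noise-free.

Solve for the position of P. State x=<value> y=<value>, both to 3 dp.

eq1: (x + 1.198)² + (y + 27.816)² = 83.0353734912²
eq2: (x − 6.243)² + (y − 44.810)² = 42.0755686715²
eq3: (x + 36.674)² + (y − 40.004)² = 84.6112580598²
eq1−eq3, eq1−eq2 (x²,y² cancel):
  -70.952·x + 135.640·y = 1905.945492
  14.882·x + 145.252·y = 6396.265861
det = -70.952·145.252 − 135.640·14.882 = -12324.514384
x = (1905.945492·145.252 − 135.640·6396.265861) / -12324.514384 = 47.932688
y = (-70.952·6396.265861 − 1905.945492·14.882) / -12324.514384 = 39.124636

x=47.933 y=39.125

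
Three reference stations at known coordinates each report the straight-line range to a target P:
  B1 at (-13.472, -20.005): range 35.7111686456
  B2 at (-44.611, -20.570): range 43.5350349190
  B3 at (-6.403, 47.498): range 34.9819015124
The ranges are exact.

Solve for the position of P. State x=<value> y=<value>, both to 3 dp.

x=-19.729 y=15.154

eq1: (x + 13.472)² + (y + 20.005)² = 35.7111686456²
eq2: (x + 44.611)² + (y + 20.570)² = 43.5350349190²
eq3: (x + 6.403)² + (y − 47.498)² = 34.9819015124²
eq3−eq1, eq3−eq2 (x²,y² cancel):
  -14.138·x − 135.006·y = -1766.917737
  -76.416·x − 136.136·y = -555.358024
det = -14.138·-136.136 − -135.006·-76.416 = -8391.927728
x = (-1766.917737·-136.136 − -135.006·-555.358024) / -8391.927728 = -19.729013
y = (-14.138·-555.358024 − -1766.917737·-76.416) / -8391.927728 = 15.153745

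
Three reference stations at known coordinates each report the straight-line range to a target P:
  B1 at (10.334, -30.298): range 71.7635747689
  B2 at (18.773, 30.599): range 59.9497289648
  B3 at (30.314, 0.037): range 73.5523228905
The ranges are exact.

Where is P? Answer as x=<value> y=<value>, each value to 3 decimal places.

x=-40.325 y=20.532

eq1: (x − 10.334)² + (y + 30.298)² = 71.7635747689²
eq2: (x − 18.773)² + (y − 30.599)² = 59.9497289648²
eq3: (x − 30.314)² + (y − 0.037)² = 73.5523228905²
eq1−eq3, eq1−eq2 (x²,y² cancel):
  39.960·x + 60.670·y = -365.753934
  16.878·x + 121.794·y = 1820.004631
det = 39.960·121.794 − 60.670·16.878 = 3842.899980
x = (-365.753934·121.794 − 60.670·1820.004631) / 3842.899980 = -40.325358
y = (39.960·1820.004631 − -365.753934·16.878) / 3842.899980 = 20.531521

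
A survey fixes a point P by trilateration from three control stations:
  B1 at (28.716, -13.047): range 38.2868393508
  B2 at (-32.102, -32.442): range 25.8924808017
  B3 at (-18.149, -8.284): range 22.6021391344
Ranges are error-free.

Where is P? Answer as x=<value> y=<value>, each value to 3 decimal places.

eq1: (x − 28.716)² + (y + 13.047)² = 38.2868393508²
eq2: (x + 32.102)² + (y + 32.442)² = 25.8924808017²
eq3: (x + 18.149)² + (y + 8.284)² = 22.6021391344²
eq1−eq3, eq1−eq2 (x²,y² cancel):
  -93.730·x + 9.526·y = 358.203366
  -121.636·x − 38.790·y = 1883.650408
det = -93.730·-38.790 − 9.526·-121.636 = 4794.491236
x = (358.203366·-38.790 − 9.526·1883.650408) / 4794.491236 = -6.640613
y = (-93.730·1883.650408 − 358.203366·-121.636) / 4794.491236 = -27.736859

x=-6.641 y=-27.737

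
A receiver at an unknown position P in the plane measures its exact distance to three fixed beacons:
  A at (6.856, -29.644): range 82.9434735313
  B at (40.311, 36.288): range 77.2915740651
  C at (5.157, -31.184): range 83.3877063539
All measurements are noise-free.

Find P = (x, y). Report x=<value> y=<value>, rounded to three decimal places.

eq1: (x − 6.856)² + (y + 29.644)² = 82.9434735313²
eq2: (x − 40.311)² + (y − 36.288)² = 77.2915740651²
eq3: (x − 5.157)² + (y + 31.184)² = 83.3877063539²
eq3−eq2, eq3−eq1 (x²,y² cancel):
  70.308·x + 134.944·y = 2922.281310
  3.398·x + 3.080·y = 0.624737
det = 70.308·3.080 − 134.944·3.398 = -241.991072
x = (2922.281310·3.080 − 134.944·0.624737) / -241.991072 = -36.845665
y = (70.308·0.624737 − 2922.281310·3.398) / -241.991072 = 40.852697

x=-36.846 y=40.853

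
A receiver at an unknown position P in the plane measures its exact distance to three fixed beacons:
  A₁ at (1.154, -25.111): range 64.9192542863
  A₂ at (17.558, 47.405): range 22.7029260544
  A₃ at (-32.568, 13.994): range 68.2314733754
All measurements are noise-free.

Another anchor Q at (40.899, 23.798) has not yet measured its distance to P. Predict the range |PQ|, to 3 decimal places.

eq1: (x − 1.154)² + (y + 25.111)² = 64.9192542863²
eq2: (x − 17.558)² + (y − 47.405)² = 22.7029260544²
eq3: (x + 32.568)² + (y − 13.994)² = 68.2314733754²
eq3−eq1, eq3−eq2 (x²,y² cancel):
  67.444·x − 78.210·y = -183.588241
  100.252·x + 66.822·y = 5439.121837
det = 67.444·66.822 − -78.210·100.252 = 12347.451888
x = (-183.588241·66.822 − -78.210·5439.121837) / 12347.451888 = 33.458400
y = (67.444·5439.121837 − -183.588241·100.252) / 12347.451888 = 31.200059
|P − Q| = √((33.458400 − 40.899)² + (31.200059 − 23.798)²) = 10.495380

10.495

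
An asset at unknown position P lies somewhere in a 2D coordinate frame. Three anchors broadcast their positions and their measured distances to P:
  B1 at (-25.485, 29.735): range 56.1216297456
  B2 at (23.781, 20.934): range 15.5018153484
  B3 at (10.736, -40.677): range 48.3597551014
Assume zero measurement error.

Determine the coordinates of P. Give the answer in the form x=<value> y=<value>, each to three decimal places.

x=25.130 y=5.491

eq1: (x + 25.485)² + (y − 29.735)² = 56.1216297456²
eq2: (x − 23.781)² + (y − 20.934)² = 15.5018153484²
eq3: (x − 10.736)² + (y + 40.677)² = 48.3597551014²
eq2−eq3, eq2−eq1 (x²,y² cancel):
  -26.090·x − 123.222·y = -1332.247926
  -98.532·x + 17.602·y = -2379.443913
det = -26.090·17.602 − -123.222·-98.532 = -12600.546284
x = (-1332.247926·17.602 − -123.222·-2379.443913) / -12600.546284 = 25.129868
y = (-26.090·-2379.443913 − -1332.247926·-98.532) / -12600.546284 = 5.490981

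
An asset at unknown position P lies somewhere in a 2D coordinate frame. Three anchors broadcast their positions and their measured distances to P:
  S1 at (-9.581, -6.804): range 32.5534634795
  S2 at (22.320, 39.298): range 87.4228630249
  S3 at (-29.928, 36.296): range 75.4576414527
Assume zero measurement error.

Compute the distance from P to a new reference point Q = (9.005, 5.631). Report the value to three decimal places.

eq1: (x + 9.581)² + (y + 6.804)² = 32.5534634795²
eq2: (x − 22.320)² + (y − 39.298)² = 87.4228630249²
eq3: (x + 29.928)² + (y − 36.296)² = 75.4576414527²
eq3−eq1, eq3−eq2 (x²,y² cancel):
  40.694·x − 86.200·y = 2559.132846
  104.496·x + 6.004·y = -2119.470922
det = 40.694·6.004 − -86.200·104.496 = 9251.881976
x = (2559.132846·6.004 − -86.200·-2119.470922) / 9251.881976 = -18.086413
y = (40.694·-2119.470922 − 2559.132846·104.496) / 9251.881976 = -38.226698
|P − Q| = √((-18.086413 − 9.005)² + (-38.226698 − 5.631)²) = 51.550386

51.550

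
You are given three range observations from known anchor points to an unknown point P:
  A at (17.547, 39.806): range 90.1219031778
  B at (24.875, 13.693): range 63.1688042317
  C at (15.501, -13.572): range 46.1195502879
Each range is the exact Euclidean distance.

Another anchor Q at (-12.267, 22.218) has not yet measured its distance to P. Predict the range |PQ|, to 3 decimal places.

eq1: (x − 17.547)² + (y − 39.806)² = 90.1219031778²
eq2: (x − 24.875)² + (y − 13.693)² = 63.1688042317²
eq3: (x − 15.501)² + (y + 13.572)² = 46.1195502879²
eq3−eq1, eq3−eq2 (x²,y² cancel):
  4.092·x + 106.756·y = -4527.009854
  18.748·x + 54.530·y = -1481.501220
det = 4.092·54.530 − 106.756·18.748 = -1778.324728
x = (-4527.009854·54.530 − 106.756·-1481.501220) / -1778.324728 = 49.877675
y = (4.092·-1481.501220 − -4527.009854·18.748) / -1778.324728 = -44.317034
|P − Q| = √((49.877675 − -12.267)² + (-44.317034 − 22.218)²) = 91.043239

91.043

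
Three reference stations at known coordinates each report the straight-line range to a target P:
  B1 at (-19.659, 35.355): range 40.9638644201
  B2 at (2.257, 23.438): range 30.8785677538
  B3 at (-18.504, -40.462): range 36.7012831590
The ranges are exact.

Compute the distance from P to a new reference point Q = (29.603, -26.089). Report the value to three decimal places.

45.636

eq1: (x + 19.659)² + (y − 35.355)² = 40.9638644201²
eq2: (x − 2.257)² + (y − 23.438)² = 30.8785677538²
eq3: (x + 18.504)² + (y + 40.462)² = 36.7012831590²
eq3−eq2, eq3−eq1 (x²,y² cancel):
  41.522·x + 127.800·y = -1031.639328
  -2.310·x + 151.634·y = -674.173157
det = 41.522·151.634 − 127.800·-2.310 = 6591.364948
x = (-1031.639328·151.634 − 127.800·-674.173157) / 6591.364948 = -10.661262
y = (41.522·-674.173157 − -1031.639328·-2.310) / 6591.364948 = -4.608470
|P − Q| = √((-10.661262 − 29.603)² + (-4.608470 − -26.089)²) = 45.635775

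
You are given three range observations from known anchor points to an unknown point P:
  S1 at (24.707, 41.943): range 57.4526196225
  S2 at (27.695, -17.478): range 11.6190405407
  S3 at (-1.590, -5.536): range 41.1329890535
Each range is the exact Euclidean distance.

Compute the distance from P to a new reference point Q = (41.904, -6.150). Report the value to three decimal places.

eq1: (x − 24.707)² + (y − 41.943)² = 57.4526196225²
eq2: (x − 27.695)² + (y + 17.478)² = 11.6190405407²
eq3: (x + 1.590)² + (y + 5.536)² = 41.1329890535²
eq1−eq3, eq1−eq2 (x²,y² cancel):
  -52.594·x − 94.958·y = -727.594989
  5.976·x − 118.842·y = 1868.643809
det = -52.594·-118.842 − -94.958·5.976 = 6817.845156
x = (-727.594989·-118.842 − -94.958·1868.643809) / 6817.845156 = 38.708935
y = (-52.594·1868.643809 − -727.594989·5.976) / 6817.845156 = -13.777278
|P − Q| = √((38.708935 − 41.904)² + (-13.777278 − -6.150)²) = 8.269450

8.269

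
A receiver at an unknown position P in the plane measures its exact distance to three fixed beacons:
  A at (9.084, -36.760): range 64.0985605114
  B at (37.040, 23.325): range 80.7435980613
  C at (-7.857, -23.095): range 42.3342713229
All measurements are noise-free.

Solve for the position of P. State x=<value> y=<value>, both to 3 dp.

x=-41.126 y=3.085

eq1: (x − 9.084)² + (y + 36.760)² = 64.0985605114²
eq2: (x − 37.040)² + (y − 23.325)² = 80.7435980613²
eq3: (x + 7.857)² + (y + 23.095)² = 42.3342713229²
eq3−eq1, eq3−eq2 (x²,y² cancel):
  33.882·x − 27.330·y = -1477.729749
  89.794·x + 92.840·y = -3406.432348
det = 33.882·92.840 − -27.330·89.794 = 5599.674900
x = (-1477.729749·92.840 − -27.330·-3406.432348) / 5599.674900 = -41.125642
y = (33.882·-3406.432348 − -1477.729749·89.794) / 5599.674900 = 3.084916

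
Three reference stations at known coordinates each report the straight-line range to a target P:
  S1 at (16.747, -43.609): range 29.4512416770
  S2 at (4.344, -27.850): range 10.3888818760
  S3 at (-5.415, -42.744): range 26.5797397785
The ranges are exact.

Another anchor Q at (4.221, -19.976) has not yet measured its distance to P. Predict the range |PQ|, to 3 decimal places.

2.705

eq1: (x − 16.747)² + (y + 43.609)² = 29.4512416770²
eq2: (x − 4.344)² + (y + 27.850)² = 10.3888818760²
eq3: (x + 5.415)² + (y + 42.744)² = 26.5797397785²
eq1−eq3, eq1−eq2 (x²,y² cancel):
  -44.324·x + 1.730·y = -164.942059
  -24.806·x + 31.518·y = -628.267284
det = -44.324·31.518 − 1.730·-24.806 = -1354.089452
x = (-164.942059·31.518 − 1.730·-628.267284) / -1354.089452 = 3.036536
y = (-44.324·-628.267284 − -164.942059·-24.806) / -1354.089452 = -17.543720
|P − Q| = √((3.036536 − 4.221)² + (-17.543720 − -19.976)²) = 2.705354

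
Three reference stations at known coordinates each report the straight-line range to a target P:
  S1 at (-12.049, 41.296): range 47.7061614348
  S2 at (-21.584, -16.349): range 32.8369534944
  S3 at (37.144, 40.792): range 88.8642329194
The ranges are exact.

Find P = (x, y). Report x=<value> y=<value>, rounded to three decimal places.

eq1: (x + 12.049)² + (y − 41.296)² = 47.7061614348²
eq2: (x + 21.584)² + (y + 16.349)² = 32.8369534944²
eq3: (x − 37.144)² + (y − 40.792)² = 88.8642329194²
eq2−eq1, eq2−eq3 (x²,y² cancel):
  19.070·x + 115.290·y = -80.233164
  117.456·x + 114.282·y = -4508.081235
det = 19.070·114.282 − 115.290·117.456 = -11362.144500
x = (-80.233164·114.282 − 115.290·-4508.081235) / -11362.144500 = -44.935838
y = (19.070·-4508.081235 − -80.233164·117.456) / -11362.144500 = 6.736866

x=-44.936 y=6.737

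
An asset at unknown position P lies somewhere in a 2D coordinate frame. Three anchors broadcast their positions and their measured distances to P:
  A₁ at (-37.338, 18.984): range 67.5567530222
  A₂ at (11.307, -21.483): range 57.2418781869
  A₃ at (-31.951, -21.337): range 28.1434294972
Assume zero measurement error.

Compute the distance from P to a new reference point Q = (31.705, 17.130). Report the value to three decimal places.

96.600

eq1: (x + 37.338)² + (y − 18.984)² = 67.5567530222²
eq2: (x − 11.307)² + (y + 21.483)² = 57.2418781869²
eq3: (x + 31.951)² + (y + 21.337)² = 28.1434294972²
eq2−eq3, eq2−eq1 (x²,y² cancel):
  -86.516·x + 0.292·y = 3371.346427
  -97.290·x + 80.934·y = -122.131299
det = -86.516·80.934 − 0.292·-97.290 = -6973.677264
x = (3371.346427·80.934 − 0.292·-122.131299) / -6973.677264 = -39.131753
y = (-86.516·-122.131299 − 3371.346427·-97.290) / -6973.677264 = -48.548935
|P − Q| = √((-39.131753 − 31.705)² + (-48.548935 − 17.130)²) = 96.600042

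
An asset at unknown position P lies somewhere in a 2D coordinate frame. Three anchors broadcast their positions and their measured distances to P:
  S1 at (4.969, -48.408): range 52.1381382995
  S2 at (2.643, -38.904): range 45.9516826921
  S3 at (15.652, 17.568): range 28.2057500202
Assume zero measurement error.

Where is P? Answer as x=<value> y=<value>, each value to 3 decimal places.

x=33.158 y=-4.547

eq1: (x − 4.969)² + (y + 48.408)² = 52.1381382995²
eq2: (x − 2.643)² + (y + 38.904)² = 45.9516826921²
eq3: (x − 15.652)² + (y − 17.568)² = 28.2057500202²
eq2−eq3, eq2−eq1 (x²,y² cancel):
  26.018·x + 112.944·y = 349.105871
  4.652·x − 19.008·y = 240.690437
det = 26.018·-19.008 − 112.944·4.652 = -1019.965632
x = (349.105871·-19.008 − 112.944·240.690437) / -1019.965632 = 33.158318
y = (26.018·240.690437 − 349.105871·4.652) / -1019.965632 = -4.547451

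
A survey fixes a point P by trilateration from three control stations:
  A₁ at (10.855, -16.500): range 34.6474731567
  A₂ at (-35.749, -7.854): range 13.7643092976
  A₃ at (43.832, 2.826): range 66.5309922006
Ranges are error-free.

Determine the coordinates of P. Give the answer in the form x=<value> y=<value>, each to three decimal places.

x=-22.126 y=-5.885

eq1: (x − 10.855)² + (y + 16.500)² = 34.6474731567²
eq2: (x + 35.749)² + (y + 7.854)² = 13.7643092976²
eq3: (x − 43.832)² + (y − 2.826)² = 66.5309922006²
eq1−eq3, eq1−eq2 (x²,y² cancel):
  65.954·x + 38.652·y = -1686.776052
  -93.208·x + 17.292·y = 1960.586478
det = 65.954·17.292 − 38.652·-93.208 = 4743.152184
x = (-1686.776052·17.292 − 38.652·1960.586478) / 4743.152184 = -22.126281
y = (65.954·1960.586478 − -1686.776052·-93.208) / 4743.152184 = -5.884800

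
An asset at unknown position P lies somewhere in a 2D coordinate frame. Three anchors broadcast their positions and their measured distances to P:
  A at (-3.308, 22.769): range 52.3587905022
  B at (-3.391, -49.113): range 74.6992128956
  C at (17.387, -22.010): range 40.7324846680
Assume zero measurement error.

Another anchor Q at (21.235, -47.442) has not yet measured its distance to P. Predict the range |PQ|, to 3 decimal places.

eq1: (x + 3.308)² + (y − 22.769)² = 52.3587905022²
eq2: (x + 3.391)² + (y + 49.113)² = 74.6992128956²
eq3: (x − 17.387)² + (y + 22.010)² = 40.7324846680²
eq1−eq2, eq1−eq3 (x²,y² cancel):
  -0.166·x − 143.764·y = -944.314039
  41.390·x − 89.558·y = 1339.685280
det = -0.166·-89.558 − -143.764·41.390 = 5965.258588
x = (-944.314039·-89.558 − -143.764·1339.685280) / 5965.258588 = 46.463936
y = (-0.166·1339.685280 − -944.314039·41.390) / 5965.258588 = 6.514851
|P − Q| = √((46.463936 − 21.235)² + (6.514851 − -47.442)²) = 59.563755

59.564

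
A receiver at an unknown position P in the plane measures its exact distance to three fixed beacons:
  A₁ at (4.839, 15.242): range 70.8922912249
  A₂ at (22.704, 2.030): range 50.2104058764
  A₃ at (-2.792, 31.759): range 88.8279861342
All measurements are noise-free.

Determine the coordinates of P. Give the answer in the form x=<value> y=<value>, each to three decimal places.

x=46.148 y=-42.371

eq1: (x − 4.839)² + (y − 15.242)² = 70.8922912249²
eq2: (x − 22.704)² + (y − 2.030)² = 50.2104058764²
eq3: (x + 2.792)² + (y − 31.759)² = 88.8279861342²
eq2−eq3, eq2−eq1 (x²,y² cancel):
  -50.992·x + 59.458·y = -4872.489433
  -35.730·x + 26.424·y = -2768.490128
det = -50.992·26.424 − 59.458·-35.730 = 777.021732
x = (-4872.489433·26.424 − 59.458·-2768.490128) / 777.021732 = 46.148291
y = (-50.992·-2768.490128 − -4872.489433·-35.730) / 777.021732 = -42.371014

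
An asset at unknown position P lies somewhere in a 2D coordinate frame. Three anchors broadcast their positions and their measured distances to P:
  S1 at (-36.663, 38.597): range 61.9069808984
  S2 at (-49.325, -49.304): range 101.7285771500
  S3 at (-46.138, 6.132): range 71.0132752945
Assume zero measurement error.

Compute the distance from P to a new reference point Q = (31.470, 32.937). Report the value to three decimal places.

eq1: (x + 36.663)² + (y − 38.597)² = 61.9069808984²
eq2: (x + 49.325)² + (y + 49.304)² = 101.7285771500²
eq3: (x + 46.138)² + (y − 6.132)² = 71.0132752945²
eq2−eq3, eq2−eq1 (x²,y² cancel):
  6.374·x + 110.872·y = 2608.294568
  25.324·x + 175.802·y = 4486.293062
det = 6.374·175.802 − 110.872·25.324 = -1687.160580
x = (2608.294568·175.802 − 110.872·4486.293062) / -1687.160580 = 23.033304
y = (6.374·4486.293062 − 2608.294568·25.324) / -1687.160580 = 22.201099
|P − Q| = √((23.033304 − 31.470)² + (22.201099 − 32.937)²) = 13.654208

13.654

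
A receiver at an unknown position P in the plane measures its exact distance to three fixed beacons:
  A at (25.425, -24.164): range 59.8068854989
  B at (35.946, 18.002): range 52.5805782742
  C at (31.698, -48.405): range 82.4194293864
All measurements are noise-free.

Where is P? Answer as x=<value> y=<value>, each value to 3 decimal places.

eq1: (x − 25.425)² + (y + 24.164)² = 59.8068854989²
eq2: (x − 35.946)² + (y − 18.002)² = 52.5805782742²
eq3: (x − 31.698)² + (y + 48.405)² = 82.4194293864²
eq1−eq3, eq1−eq2 (x²,y² cancel):
  12.546·x − 48.482·y = -1098.621079
  21.042·x + 84.332·y = 1198.003740
det = 12.546·84.332 − -48.482·21.042 = 2078.187516
x = (-1098.621079·84.332 − -48.482·1198.003740) / 2078.187516 = -16.633386
y = (12.546·1198.003740 − -1098.621079·21.042) / 2078.187516 = 18.356062

x=-16.633 y=18.356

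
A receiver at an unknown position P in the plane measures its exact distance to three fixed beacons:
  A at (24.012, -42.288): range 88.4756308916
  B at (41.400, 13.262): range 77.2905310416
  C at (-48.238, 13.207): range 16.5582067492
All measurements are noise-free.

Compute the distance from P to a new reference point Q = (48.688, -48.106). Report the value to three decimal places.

eq1: (x − 24.012)² + (y + 42.288)² = 88.4756308916²
eq2: (x − 41.400)² + (y − 13.262)² = 77.2905310416²
eq3: (x + 48.238)² + (y − 13.207)² = 16.5582067492²
eq3−eq1, eq3−eq2 (x²,y² cancel):
  144.500·x − 110.990·y = -7690.241456
  179.276·x + 0.110·y = -6311.140827
det = 144.500·0.110 − -110.990·179.276 = 19913.738240
x = (-7690.241456·0.110 − -110.990·-6311.140827) / 19913.738240 = -35.217870
y = (144.500·-6311.140827 − -7690.241456·179.276) / 19913.738240 = 23.436879
|P − Q| = √((-35.217870 − 48.688)² + (23.436879 − -48.106)²) = 110.265945

110.266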